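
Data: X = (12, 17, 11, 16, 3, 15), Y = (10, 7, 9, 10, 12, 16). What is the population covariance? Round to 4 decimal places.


Cov = (1/n)*sum((xi-xbar)(yi-ybar))
n = 6, xbar = 74/6 = 37/3 ≈ 12.333333, ybar = 64/6 = 32/3 ≈ 10.666667
sum((xi-xbar)(yi-ybar)) = -46/3 ≈ -15.333333
Cov = -15.333333 / 6 = -23/9 ≈ -2.555556

-2.5556


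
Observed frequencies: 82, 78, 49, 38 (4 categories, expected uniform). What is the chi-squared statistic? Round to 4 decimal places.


chi2 = sum((O-E)^2/E), E = total/4
total = 247, E = 247/4 = 61.75
(82 - 61.75)^2 / 61.75 = 410.0625 / 61.75 = 6561/988 ≈ 6.640688
(78 - 61.75)^2 / 61.75 = 264.0625 / 61.75 = 325/76 ≈ 4.276316
(49 - 61.75)^2 / 61.75 = 162.5625 / 61.75 = 2601/988 ≈ 2.632591
(38 - 61.75)^2 / 61.75 = 564.0625 / 61.75 = 475/52 ≈ 9.134615
chi2 = 431/19 ≈ 22.684211

22.6842


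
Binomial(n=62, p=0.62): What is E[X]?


E[X] = n*p = 62 * 0.62 = 38.44

38.44


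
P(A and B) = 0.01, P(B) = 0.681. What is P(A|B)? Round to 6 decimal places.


P(A|B) = P(A and B) / P(B) = 0.01 / 0.681 = 10/681 ≈ 0.01468429

0.014684


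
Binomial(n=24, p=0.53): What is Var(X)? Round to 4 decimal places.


Var = n*p*(1-p) = 24 * 0.53 * 0.47 = 5.9784

5.9784


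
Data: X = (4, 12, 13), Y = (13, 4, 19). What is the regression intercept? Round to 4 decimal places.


a = ybar - b*xbar, where b = sum((xi-xbar)(yi-ybar)) / sum((xi-xbar)^2)
n = 3, xbar = 29/3 ≈ 9.666667, ybar = 36/3 = 12
Sxy = sum((xi-xbar)(yi-ybar)) = -1
Sxx = sum((xi-xbar)^2) = 146/3 ≈ 48.666667
b = Sxy / Sxx = -3/146 ≈ -0.020548
a = 12 - (-0.020548) * 9.666667 = 1781/146 ≈ 12.198630

12.1986


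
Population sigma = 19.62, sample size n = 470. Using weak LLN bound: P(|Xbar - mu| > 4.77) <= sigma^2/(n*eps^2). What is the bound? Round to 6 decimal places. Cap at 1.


bound = min(1, sigma^2/(n*eps^2))
sigma^2 = 19.62^2 = 384.9444
n*eps^2 = 470 * 4.77^2 = 470 * 22.7529 = 10693.863
sigma^2/(n*eps^2) = 384.9444 / 10693.863 ≈ 0.03599676

0.035997


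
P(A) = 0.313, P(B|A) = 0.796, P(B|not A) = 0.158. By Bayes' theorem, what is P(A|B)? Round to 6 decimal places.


P(A|B) = P(B|A)*P(A) / P(B), P(B) = P(B|A)*P(A) + P(B|not A)*P(not A)
P(B|A)*P(A) = 0.796 * 0.313 = 0.249148
P(B|not A)*P(not A) = 0.158 * 0.687 = 0.108546
P(B) = 0.249148 + 0.108546 = 0.357694
P(A|B) = 0.249148 / 0.357694 ≈ 0.69653950

0.696540


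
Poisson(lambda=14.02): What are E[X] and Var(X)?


E[X] = Var(X) = lambda = 14.02

14.02, 14.02


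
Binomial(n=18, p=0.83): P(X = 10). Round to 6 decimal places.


P = C(n,k) * p^k * (1-p)^(n-k)
C(18,10) = 43758
p^k = 0.83^10 ≈ 0.1551604
(1-p)^(n-k) = 0.17^8 ≈ 0.0000006975757
P = 43758 * 0.1551604 * 0.0000006975757 ≈ 0.004736

0.004736


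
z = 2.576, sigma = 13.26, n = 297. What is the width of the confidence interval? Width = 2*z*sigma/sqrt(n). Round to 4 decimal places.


width = 2*z*sigma/sqrt(n)
2*z*sigma = 2 * 2.576 * 13.26 = 68.31552
sqrt(297) ≈ 17.233688
width = 68.31552 / 17.233688 ≈ 3.964069

3.9641


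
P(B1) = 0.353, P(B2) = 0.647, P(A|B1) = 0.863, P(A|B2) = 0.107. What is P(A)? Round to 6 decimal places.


P(A) = P(A|B1)*P(B1) + P(A|B2)*P(B2)
P(A|B1)*P(B1) = 0.863 * 0.353 = 0.304639
P(A|B2)*P(B2) = 0.107 * 0.647 = 0.069229
P(A) = 0.304639 + 0.069229 = 0.373868

0.373868


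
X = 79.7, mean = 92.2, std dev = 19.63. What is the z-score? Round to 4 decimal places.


z = (X - mu) / sigma
X - mu = 79.7 - 92.2 = -12.5
z = -12.5 / 19.63 = -1250/1963 ≈ -0.636780

-0.6368


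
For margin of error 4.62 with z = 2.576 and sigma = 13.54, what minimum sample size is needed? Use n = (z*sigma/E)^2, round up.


z*sigma/E = 2.576 * 13.54 / 4.62 = 31142/4125 ≈ 7.549576
(z*sigma/E)^2 ≈ 56.996094
round up: n = 57

57


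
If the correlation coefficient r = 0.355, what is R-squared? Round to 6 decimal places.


R^2 = r^2 = (0.355)^2 = 0.126025

0.126025


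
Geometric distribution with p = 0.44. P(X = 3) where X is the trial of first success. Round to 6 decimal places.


P = (1-p)^(k-1) * p
(1-p)^(k-1) = 0.56^2 = 0.3136
P = 0.3136 * 0.44 = 0.137984

0.137984


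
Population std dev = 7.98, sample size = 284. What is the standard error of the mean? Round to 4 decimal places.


SE = sigma / sqrt(n)
sqrt(284) ≈ 16.852300
SE = 7.98 / 16.852300 ≈ 0.473526

0.4735


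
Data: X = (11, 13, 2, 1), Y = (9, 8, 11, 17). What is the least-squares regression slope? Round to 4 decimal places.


b = sum((xi-xbar)(yi-ybar)) / sum((xi-xbar)^2)
n = 4, xbar = 27/4 = 6.75, ybar = 45/4 = 11.25
Sxy = sum((xi-xbar)(yi-ybar)) = -61.75
Sxx = sum((xi-xbar)^2) = 112.75
b = Sxy / Sxx = -247/451 ≈ -0.547672

-0.5477


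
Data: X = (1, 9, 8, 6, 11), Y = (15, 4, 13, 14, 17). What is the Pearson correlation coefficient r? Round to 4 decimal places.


r = sum((xi-xbar)(yi-ybar)) / sqrt(sum((xi-xbar)^2) * sum((yi-ybar)^2))
n = 5, xbar = 35/5 = 7, ybar = 63/5 = 12.6
Sxy = sum((xi-xbar)(yi-ybar)) = -15
Sxx = sum((xi-xbar)^2) = 58
Syy = sum((yi-ybar)^2) = 101.2
sqrt(Sxx*Syy) ≈ 76.613315
r = Sxy / sqrt(Sxx*Syy) = -15 / 76.613315 ≈ -0.195788

-0.1958


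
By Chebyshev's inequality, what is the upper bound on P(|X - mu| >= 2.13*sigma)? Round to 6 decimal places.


P <= 1/k^2
k^2 = 2.13^2 = 4.5369
1/k^2 = 1 / 4.5369 ≈ 0.22041482

0.220415


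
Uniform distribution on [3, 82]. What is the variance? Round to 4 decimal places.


Var = (b-a)^2 / 12
(b-a)^2 = (82 - 3)^2 = 6241
Var = 6241/12 ≈ 520.083333

520.0833


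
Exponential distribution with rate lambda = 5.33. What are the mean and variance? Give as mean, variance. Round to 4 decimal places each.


mean = 1/lam, var = 1/lam^2
mean = 1 / 5.33 = 100/533 ≈ 0.187617
lam^2 = 5.33^2 = 28.4089
var = 1 / 28.4089 ≈ 0.035200

0.1876, 0.0352


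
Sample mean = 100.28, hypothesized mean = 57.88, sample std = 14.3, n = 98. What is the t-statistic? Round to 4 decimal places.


t = (xbar - mu0) / (s/sqrt(n))
xbar - mu0 = 100.28 - 57.88 = 42.4
sqrt(98) ≈ 9.89949494
s/sqrt(n) = 14.3 / 9.89949494 ≈ 1.44451814
t = 42.4 / 1.44451814 ≈ 29.352349

29.3523


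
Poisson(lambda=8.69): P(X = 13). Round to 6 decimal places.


P = e^(-lam) * lam^k / k!
e^(-8.69) ≈ 0.0001682600
lam^k = 8.69^13 ≈ 1611599388142.163860
k! = 13! = 6227020800
P = 0.0001682600 * 1611599388142.163860 / 6227020800 ≈ 0.043547

0.043547


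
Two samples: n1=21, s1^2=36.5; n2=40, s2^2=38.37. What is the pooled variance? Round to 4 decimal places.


sp^2 = ((n1-1)*s1^2 + (n2-1)*s2^2)/(n1+n2-2)
(n1-1)*s1^2 = 20 * 36.5 = 730
(n2-1)*s2^2 = 39 * 38.37 = 1496.43
numerator = 730 + 1496.43 = 2226.43
n1+n2-2 = 59
sp^2 = 2226.43 / 59 = 222643/5900 ≈ 37.736102

37.7361


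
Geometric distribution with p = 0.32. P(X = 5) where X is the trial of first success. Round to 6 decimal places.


P = (1-p)^(k-1) * p
(1-p)^(k-1) = 0.68^4 ≈ 0.2138138
P = 0.2138138 * 0.32 ≈ 0.06842040

0.068420


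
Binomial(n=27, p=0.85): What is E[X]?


E[X] = n*p = 27 * 0.85 = 22.95

22.95


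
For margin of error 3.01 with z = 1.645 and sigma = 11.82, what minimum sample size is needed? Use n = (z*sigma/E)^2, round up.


z*sigma/E = 1.645 * 11.82 / 3.01 = 27777/4300 ≈ 6.459767
(z*sigma/E)^2 ≈ 41.728595
round up: n = 42

42


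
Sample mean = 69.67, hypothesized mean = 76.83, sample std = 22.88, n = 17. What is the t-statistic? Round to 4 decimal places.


t = (xbar - mu0) / (s/sqrt(n))
xbar - mu0 = 69.67 - 76.83 = -7.16
sqrt(17) ≈ 4.12310563
s/sqrt(n) = 22.88 / 4.12310563 ≈ 5.54921510
t = -7.16 / 5.54921510 ≈ -1.290273

-1.2903


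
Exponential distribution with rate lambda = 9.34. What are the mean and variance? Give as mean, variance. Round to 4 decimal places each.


mean = 1/lam, var = 1/lam^2
mean = 1 / 9.34 = 50/467 ≈ 0.107066
lam^2 = 9.34^2 = 87.2356
var = 1 / 87.2356 ≈ 0.011463

0.1071, 0.0115


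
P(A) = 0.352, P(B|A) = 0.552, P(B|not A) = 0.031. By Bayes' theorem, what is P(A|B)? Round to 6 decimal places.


P(A|B) = P(B|A)*P(A) / P(B), P(B) = P(B|A)*P(A) + P(B|not A)*P(not A)
P(B|A)*P(A) = 0.552 * 0.352 = 0.194304
P(B|not A)*P(not A) = 0.031 * 0.648 = 0.020088
P(B) = 0.194304 + 0.020088 = 0.214392
P(A|B) = 0.194304 / 0.214392 = 8096/8933 ≈ 0.90630247

0.906302


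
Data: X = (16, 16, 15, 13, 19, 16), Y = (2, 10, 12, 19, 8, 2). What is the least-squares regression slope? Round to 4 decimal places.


b = sum((xi-xbar)(yi-ybar)) / sum((xi-xbar)^2)
n = 6, xbar = 95/6 ≈ 15.833333, ybar = 53/6 ≈ 8.833333
Sxy = sum((xi-xbar)(yi-ybar)) = -217/6 ≈ -36.166667
Sxx = sum((xi-xbar)^2) = 113/6 ≈ 18.833333
b = Sxy / Sxx = -217/113 ≈ -1.920354

-1.9204


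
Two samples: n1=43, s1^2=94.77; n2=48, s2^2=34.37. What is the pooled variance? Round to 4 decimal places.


sp^2 = ((n1-1)*s1^2 + (n2-1)*s2^2)/(n1+n2-2)
(n1-1)*s1^2 = 42 * 94.77 = 3980.34
(n2-1)*s2^2 = 47 * 34.37 = 1615.39
numerator = 3980.34 + 1615.39 = 5595.73
n1+n2-2 = 89
sp^2 = 5595.73 / 89 = 559573/8900 ≈ 62.873371

62.8734


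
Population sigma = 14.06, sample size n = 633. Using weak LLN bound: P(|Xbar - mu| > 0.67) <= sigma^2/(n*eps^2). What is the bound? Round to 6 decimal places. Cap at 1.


bound = min(1, sigma^2/(n*eps^2))
sigma^2 = 14.06^2 = 197.6836
n*eps^2 = 633 * 0.67^2 = 633 * 0.4489 = 284.1537
sigma^2/(n*eps^2) = 197.6836 / 284.1537 ≈ 0.69569251

0.695693


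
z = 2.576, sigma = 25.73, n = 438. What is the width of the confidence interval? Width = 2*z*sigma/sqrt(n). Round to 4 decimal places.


width = 2*z*sigma/sqrt(n)
2*z*sigma = 2 * 2.576 * 25.73 = 132.56096
sqrt(438) ≈ 20.928450
width = 132.56096 / 20.928450 ≈ 6.334008

6.3340


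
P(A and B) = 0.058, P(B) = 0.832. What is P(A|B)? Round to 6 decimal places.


P(A|B) = P(A and B) / P(B) = 0.058 / 0.832 = 29/416 ≈ 0.06971154

0.069712


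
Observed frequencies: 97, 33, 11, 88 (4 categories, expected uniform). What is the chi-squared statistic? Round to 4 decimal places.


chi2 = sum((O-E)^2/E), E = total/4
total = 229, E = 229/4 = 57.25
(97 - 57.25)^2 / 57.25 = 1580.0625 / 57.25 = 25281/916 ≈ 27.599345
(33 - 57.25)^2 / 57.25 = 588.0625 / 57.25 = 9409/916 ≈ 10.271834
(11 - 57.25)^2 / 57.25 = 2139.0625 / 57.25 = 34225/916 ≈ 37.363537
(88 - 57.25)^2 / 57.25 = 945.5625 / 57.25 = 15129/916 ≈ 16.516376
chi2 = 21011/229 ≈ 91.751092

91.7511


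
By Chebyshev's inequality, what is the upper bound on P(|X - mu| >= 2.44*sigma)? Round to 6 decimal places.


P <= 1/k^2
k^2 = 2.44^2 = 5.9536
1/k^2 = 1 / 5.9536 = 625/3721 ≈ 0.16796560

0.167966


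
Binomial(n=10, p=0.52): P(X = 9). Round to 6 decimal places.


P = C(n,k) * p^k * (1-p)^(n-k)
C(10,9) = 10
p^k = 0.52^9 ≈ 0.002779906
(1-p)^(n-k) = 0.48^1 = 0.48
P = 10 * 0.002779906 * 0.48 ≈ 0.013344

0.013344


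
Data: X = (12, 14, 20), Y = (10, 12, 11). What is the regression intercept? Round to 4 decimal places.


a = ybar - b*xbar, where b = sum((xi-xbar)(yi-ybar)) / sum((xi-xbar)^2)
n = 3, xbar = 46/3 ≈ 15.333333, ybar = 33/3 = 11
Sxy = sum((xi-xbar)(yi-ybar)) = 2
Sxx = sum((xi-xbar)^2) = 104/3 ≈ 34.666667
b = Sxy / Sxx = 3/52 ≈ 0.057692
a = 11 - 0.057692 * 15.333333 = 263/26 ≈ 10.115385

10.1154


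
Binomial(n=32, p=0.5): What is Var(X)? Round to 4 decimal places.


Var = n*p*(1-p) = 32 * 0.5 * 0.5 = 8

8.0000


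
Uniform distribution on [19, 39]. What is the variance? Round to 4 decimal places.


Var = (b-a)^2 / 12
(b-a)^2 = (39 - 19)^2 = 400
Var = 400/12 ≈ 33.333333

33.3333


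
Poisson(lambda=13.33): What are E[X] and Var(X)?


E[X] = Var(X) = lambda = 13.33

13.33, 13.33


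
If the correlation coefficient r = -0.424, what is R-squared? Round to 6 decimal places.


R^2 = r^2 = (-0.424)^2 = 0.179776

0.179776


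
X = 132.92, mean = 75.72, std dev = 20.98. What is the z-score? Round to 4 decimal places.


z = (X - mu) / sigma
X - mu = 132.92 - 75.72 = 57.2
z = 57.2 / 20.98 = 2860/1049 ≈ 2.726406

2.7264


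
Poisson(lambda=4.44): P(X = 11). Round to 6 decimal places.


P = e^(-lam) * lam^k / k!
e^(-4.44) ≈ 0.01179594
lam^k = 4.44^11 ≈ 13219428.227504
k! = 11! = 39916800
P = 0.01179594 * 13219428.227504 / 39916800 ≈ 0.003907

0.003907


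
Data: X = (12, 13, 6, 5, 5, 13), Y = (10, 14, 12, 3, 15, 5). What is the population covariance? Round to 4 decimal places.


Cov = (1/n)*sum((xi-xbar)(yi-ybar))
n = 6, xbar = 54/6 = 9, ybar = 59/6 ≈ 9.833333
sum((xi-xbar)(yi-ybar)) = -2
Cov = -2 / 6 = -1/3 ≈ -0.333333

-0.3333


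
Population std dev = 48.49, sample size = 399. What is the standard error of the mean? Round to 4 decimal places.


SE = sigma / sqrt(n)
sqrt(399) ≈ 19.974984
SE = 48.49 / 19.974984 ≈ 2.427536

2.4275


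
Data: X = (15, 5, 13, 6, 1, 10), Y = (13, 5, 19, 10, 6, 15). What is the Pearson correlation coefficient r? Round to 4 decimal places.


r = sum((xi-xbar)(yi-ybar)) / sqrt(sum((xi-xbar)^2) * sum((yi-ybar)^2))
n = 6, xbar = 50/6 = 25/3 ≈ 8.333333, ybar = 68/6 = 34/3 ≈ 11.333333
Sxy = sum((xi-xbar)(yi-ybar)) = 349/3 ≈ 116.333333
Sxx = sum((xi-xbar)^2) = 418/3 ≈ 139.333333
Syy = sum((yi-ybar)^2) = 436/3 ≈ 145.333333
sqrt(Sxx*Syy) ≈ 142.301714
r = Sxy / sqrt(Sxx*Syy) = 116.333333 / 142.301714 ≈ 0.817512

0.8175


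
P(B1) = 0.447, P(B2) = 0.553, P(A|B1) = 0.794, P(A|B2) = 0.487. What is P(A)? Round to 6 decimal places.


P(A) = P(A|B1)*P(B1) + P(A|B2)*P(B2)
P(A|B1)*P(B1) = 0.794 * 0.447 = 0.354918
P(A|B2)*P(B2) = 0.487 * 0.553 = 0.269311
P(A) = 0.354918 + 0.269311 = 0.624229

0.624229


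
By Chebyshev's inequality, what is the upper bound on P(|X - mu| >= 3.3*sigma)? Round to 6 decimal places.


P <= 1/k^2
k^2 = 3.3^2 = 10.89
1/k^2 = 1 / 10.89 = 100/1089 ≈ 0.09182736

0.091827


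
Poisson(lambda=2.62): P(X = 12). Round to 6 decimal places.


P = e^(-lam) * lam^k / k!
e^(-2.62) ≈ 0.07280286
lam^k = 2.62^12 ≈ 104620.187934
k! = 12! = 479001600
P = 0.07280286 * 104620.187934 / 479001600 ≈ 0.000016

0.000016


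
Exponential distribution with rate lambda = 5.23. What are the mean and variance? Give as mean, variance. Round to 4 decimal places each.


mean = 1/lam, var = 1/lam^2
mean = 1 / 5.23 = 100/523 ≈ 0.191205
lam^2 = 5.23^2 = 27.3529
var = 1 / 27.3529 ≈ 0.036559

0.1912, 0.0366


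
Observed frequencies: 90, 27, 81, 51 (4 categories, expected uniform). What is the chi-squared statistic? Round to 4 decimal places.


chi2 = sum((O-E)^2/E), E = total/4
total = 249, E = 249/4 = 62.25
(90 - 62.25)^2 / 62.25 = 770.0625 / 62.25 = 4107/332 ≈ 12.370482
(27 - 62.25)^2 / 62.25 = 1242.5625 / 62.25 = 6627/332 ≈ 19.960843
(81 - 62.25)^2 / 62.25 = 351.5625 / 62.25 = 1875/332 ≈ 5.647590
(51 - 62.25)^2 / 62.25 = 126.5625 / 62.25 = 675/332 ≈ 2.033133
chi2 = 3321/83 ≈ 40.012048

40.0120


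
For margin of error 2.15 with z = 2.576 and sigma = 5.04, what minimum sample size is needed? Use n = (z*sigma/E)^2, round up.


z*sigma/E = 2.576 * 5.04 / 2.15 ≈ 6.038623
(z*sigma/E)^2 ≈ 36.464971
round up: n = 37

37


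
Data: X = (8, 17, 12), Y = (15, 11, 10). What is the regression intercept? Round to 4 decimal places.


a = ybar - b*xbar, where b = sum((xi-xbar)(yi-ybar)) / sum((xi-xbar)^2)
n = 3, xbar = 37/3 ≈ 12.333333, ybar = 36/3 = 12
Sxy = sum((xi-xbar)(yi-ybar)) = -17
Sxx = sum((xi-xbar)^2) = 122/3 ≈ 40.666667
b = Sxy / Sxx = -51/122 ≈ -0.418033
a = 12 - (-0.418033) * 12.333333 = 2093/122 ≈ 17.155738

17.1557


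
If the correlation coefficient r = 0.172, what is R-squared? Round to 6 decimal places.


R^2 = r^2 = (0.172)^2 = 0.029584

0.029584


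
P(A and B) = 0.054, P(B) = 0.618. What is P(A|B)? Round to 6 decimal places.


P(A|B) = P(A and B) / P(B) = 0.054 / 0.618 = 9/103 ≈ 0.08737864

0.087379


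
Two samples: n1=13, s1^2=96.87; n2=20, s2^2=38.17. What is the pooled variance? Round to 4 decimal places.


sp^2 = ((n1-1)*s1^2 + (n2-1)*s2^2)/(n1+n2-2)
(n1-1)*s1^2 = 12 * 96.87 = 1162.44
(n2-1)*s2^2 = 19 * 38.17 = 725.23
numerator = 1162.44 + 725.23 = 1887.67
n1+n2-2 = 31
sp^2 = 1887.67 / 31 = 188767/3100 ≈ 60.892581

60.8926


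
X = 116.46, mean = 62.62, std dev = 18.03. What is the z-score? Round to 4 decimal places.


z = (X - mu) / sigma
X - mu = 116.46 - 62.62 = 53.84
z = 53.84 / 18.03 = 5384/1803 ≈ 2.986134

2.9861


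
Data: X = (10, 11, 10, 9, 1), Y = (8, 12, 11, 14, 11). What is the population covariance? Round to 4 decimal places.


Cov = (1/n)*sum((xi-xbar)(yi-ybar))
n = 5, xbar = 41/5 = 8.2, ybar = 56/5 = 11.2
sum((xi-xbar)(yi-ybar)) = -0.2
Cov = -0.2 / 5 = -0.04

-0.0400


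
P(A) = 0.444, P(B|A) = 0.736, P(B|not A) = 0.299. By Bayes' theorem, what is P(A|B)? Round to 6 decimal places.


P(A|B) = P(B|A)*P(A) / P(B), P(B) = P(B|A)*P(A) + P(B|not A)*P(not A)
P(B|A)*P(A) = 0.736 * 0.444 = 0.326784
P(B|not A)*P(not A) = 0.299 * 0.556 = 0.166244
P(B) = 0.326784 + 0.166244 = 0.493028
P(A|B) = 0.326784 / 0.493028 = 3552/5359 ≈ 0.66281023

0.662810


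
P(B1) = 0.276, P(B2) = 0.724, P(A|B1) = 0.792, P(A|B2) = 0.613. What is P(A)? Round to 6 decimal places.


P(A) = P(A|B1)*P(B1) + P(A|B2)*P(B2)
P(A|B1)*P(B1) = 0.792 * 0.276 = 0.218592
P(A|B2)*P(B2) = 0.613 * 0.724 = 0.443812
P(A) = 0.218592 + 0.443812 = 0.662404

0.662404


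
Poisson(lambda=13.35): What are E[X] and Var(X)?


E[X] = Var(X) = lambda = 13.35

13.35, 13.35


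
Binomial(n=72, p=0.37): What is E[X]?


E[X] = n*p = 72 * 0.37 = 26.64

26.64


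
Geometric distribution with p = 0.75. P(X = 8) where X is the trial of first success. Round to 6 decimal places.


P = (1-p)^(k-1) * p
(1-p)^(k-1) = 0.25^7 ≈ 0.00006103516
P = 0.00006103516 * 0.75 ≈ 0.00004577637

0.000046


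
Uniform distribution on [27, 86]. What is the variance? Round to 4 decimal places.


Var = (b-a)^2 / 12
(b-a)^2 = (86 - 27)^2 = 3481
Var = 3481/12 ≈ 290.083333

290.0833


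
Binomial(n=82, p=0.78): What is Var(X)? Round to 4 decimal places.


Var = n*p*(1-p) = 82 * 0.78 * 0.22 = 14.0712

14.0712


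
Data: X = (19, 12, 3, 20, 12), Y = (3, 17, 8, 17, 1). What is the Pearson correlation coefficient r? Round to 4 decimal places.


r = sum((xi-xbar)(yi-ybar)) / sqrt(sum((xi-xbar)^2) * sum((yi-ybar)^2))
n = 5, xbar = 66/5 = 13.2, ybar = 46/5 = 9.2
Sxy = sum((xi-xbar)(yi-ybar)) = 29.8
Sxx = sum((xi-xbar)^2) = 186.8
Syy = sum((yi-ybar)^2) = 228.8
sqrt(Sxx*Syy) ≈ 206.736160
r = Sxy / sqrt(Sxx*Syy) = 29.8 / 206.736160 ≈ 0.144145

0.1441


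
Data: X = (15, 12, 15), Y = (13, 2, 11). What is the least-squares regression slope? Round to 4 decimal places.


b = sum((xi-xbar)(yi-ybar)) / sum((xi-xbar)^2)
n = 3, xbar = 42/3 = 14, ybar = 26/3 ≈ 8.666667
Sxy = sum((xi-xbar)(yi-ybar)) = 20
Sxx = sum((xi-xbar)^2) = 6
b = Sxy / Sxx = 10/3 ≈ 3.333333

3.3333


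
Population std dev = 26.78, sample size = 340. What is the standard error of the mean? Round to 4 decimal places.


SE = sigma / sqrt(n)
sqrt(340) ≈ 18.439089
SE = 26.78 / 18.439089 ≈ 1.452349

1.4523


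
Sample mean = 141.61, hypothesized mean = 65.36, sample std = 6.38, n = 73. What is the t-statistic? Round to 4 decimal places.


t = (xbar - mu0) / (s/sqrt(n))
xbar - mu0 = 141.61 - 65.36 = 76.25
sqrt(73) ≈ 8.54400375
s/sqrt(n) = 6.38 / 8.54400375 ≈ 0.74672252
t = 76.25 / 0.74672252 ≈ 102.112897

102.1129


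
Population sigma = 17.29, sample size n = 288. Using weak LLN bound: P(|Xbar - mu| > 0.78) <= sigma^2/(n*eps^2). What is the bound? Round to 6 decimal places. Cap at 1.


bound = min(1, sigma^2/(n*eps^2))
sigma^2 = 17.29^2 = 298.9441
n*eps^2 = 288 * 0.78^2 = 288 * 0.6084 = 175.2192
sigma^2/(n*eps^2) = 298.9441 / 175.2192 ≈ 1.70611497
this exceeds 1, so the bound is capped at 1

1.000000


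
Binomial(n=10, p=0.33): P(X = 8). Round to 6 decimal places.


P = C(n,k) * p^k * (1-p)^(n-k)
C(10,8) = 45
p^k = 0.33^8 ≈ 0.0001406409
(1-p)^(n-k) = 0.67^2 = 0.4489
P = 45 * 0.0001406409 * 0.4489 ≈ 0.002841

0.002841


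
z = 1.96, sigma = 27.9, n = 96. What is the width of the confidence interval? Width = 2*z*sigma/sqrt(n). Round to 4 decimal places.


width = 2*z*sigma/sqrt(n)
2*z*sigma = 2 * 1.96 * 27.9 = 109.368
sqrt(96) ≈ 9.797959
width = 109.368 / 9.797959 ≈ 11.162325

11.1623


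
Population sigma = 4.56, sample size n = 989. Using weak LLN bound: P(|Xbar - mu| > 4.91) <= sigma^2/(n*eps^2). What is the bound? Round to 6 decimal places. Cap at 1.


bound = min(1, sigma^2/(n*eps^2))
sigma^2 = 4.56^2 = 20.7936
n*eps^2 = 989 * 4.91^2 = 989 * 24.1081 = 23842.9109
sigma^2/(n*eps^2) = 20.7936 / 23842.9109 ≈ 0.00087211

0.000872


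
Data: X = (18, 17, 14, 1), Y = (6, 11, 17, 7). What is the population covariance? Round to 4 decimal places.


Cov = (1/n)*sum((xi-xbar)(yi-ybar))
n = 4, xbar = 50/4 = 12.5, ybar = 41/4 = 10.25
sum((xi-xbar)(yi-ybar)) = 27.5
Cov = 27.5 / 4 = 6.875

6.8750


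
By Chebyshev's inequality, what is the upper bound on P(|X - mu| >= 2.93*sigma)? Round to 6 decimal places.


P <= 1/k^2
k^2 = 2.93^2 = 8.5849
1/k^2 = 1 / 8.5849 ≈ 0.11648359

0.116484


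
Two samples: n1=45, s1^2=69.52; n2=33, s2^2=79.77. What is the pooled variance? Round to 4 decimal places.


sp^2 = ((n1-1)*s1^2 + (n2-1)*s2^2)/(n1+n2-2)
(n1-1)*s1^2 = 44 * 69.52 = 3058.88
(n2-1)*s2^2 = 32 * 79.77 = 2552.64
numerator = 3058.88 + 2552.64 = 5611.52
n1+n2-2 = 76
sp^2 = 5611.52 / 76 = 35072/475 ≈ 73.835789

73.8358


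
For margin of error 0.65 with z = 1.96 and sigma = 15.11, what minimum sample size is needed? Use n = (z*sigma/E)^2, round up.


z*sigma/E = 1.96 * 15.11 / 0.65 = 74039/1625 ≈ 45.562462
(z*sigma/E)^2 ≈ 2075.937901
round up: n = 2076

2076


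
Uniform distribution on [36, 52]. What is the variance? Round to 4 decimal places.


Var = (b-a)^2 / 12
(b-a)^2 = (52 - 36)^2 = 256
Var = 256/12 ≈ 21.333333

21.3333


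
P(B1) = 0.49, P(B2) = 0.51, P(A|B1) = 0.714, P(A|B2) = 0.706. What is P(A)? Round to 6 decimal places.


P(A) = P(A|B1)*P(B1) + P(A|B2)*P(B2)
P(A|B1)*P(B1) = 0.714 * 0.49 = 0.34986
P(A|B2)*P(B2) = 0.706 * 0.51 = 0.36006
P(A) = 0.34986 + 0.36006 = 0.70992

0.709920


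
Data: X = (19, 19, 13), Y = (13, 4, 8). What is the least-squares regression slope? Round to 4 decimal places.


b = sum((xi-xbar)(yi-ybar)) / sum((xi-xbar)^2)
n = 3, xbar = 51/3 = 17, ybar = 25/3 ≈ 8.333333
Sxy = sum((xi-xbar)(yi-ybar)) = 2
Sxx = sum((xi-xbar)^2) = 24
b = Sxy / Sxx = 1/12 ≈ 0.083333

0.0833


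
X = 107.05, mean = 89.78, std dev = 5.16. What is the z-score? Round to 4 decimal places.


z = (X - mu) / sigma
X - mu = 107.05 - 89.78 = 17.27
z = 17.27 / 5.16 = 1727/516 ≈ 3.346899

3.3469


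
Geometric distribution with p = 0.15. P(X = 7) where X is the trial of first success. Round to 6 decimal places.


P = (1-p)^(k-1) * p
(1-p)^(k-1) = 0.85^6 ≈ 0.3771495
P = 0.3771495 * 0.15 ≈ 0.05657243

0.056572


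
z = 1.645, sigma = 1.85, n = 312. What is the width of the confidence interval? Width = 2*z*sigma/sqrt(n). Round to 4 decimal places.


width = 2*z*sigma/sqrt(n)
2*z*sigma = 2 * 1.645 * 1.85 = 6.0865
sqrt(312) ≈ 17.663522
width = 6.0865 / 17.663522 ≈ 0.344580

0.3446


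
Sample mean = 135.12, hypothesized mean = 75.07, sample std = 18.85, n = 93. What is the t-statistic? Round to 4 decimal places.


t = (xbar - mu0) / (s/sqrt(n))
xbar - mu0 = 135.12 - 75.07 = 60.05
sqrt(93) ≈ 9.64365076
s/sqrt(n) = 18.85 / 9.64365076 ≈ 1.95465394
t = 60.05 / 1.95465394 ≈ 30.721551

30.7216


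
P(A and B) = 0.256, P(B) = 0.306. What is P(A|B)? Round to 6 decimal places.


P(A|B) = P(A and B) / P(B) = 0.256 / 0.306 = 128/153 ≈ 0.83660131

0.836601


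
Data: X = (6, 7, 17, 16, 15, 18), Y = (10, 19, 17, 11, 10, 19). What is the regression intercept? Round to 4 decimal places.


a = ybar - b*xbar, where b = sum((xi-xbar)(yi-ybar)) / sum((xi-xbar)^2)
n = 6, xbar = 79/6 ≈ 13.166667, ybar = 86/6 = 43/3 ≈ 14.333333
Sxy = sum((xi-xbar)(yi-ybar)) = 53/3 ≈ 17.666667
Sxx = sum((xi-xbar)^2) = 833/6 ≈ 138.833333
b = Sxy / Sxx = 106/833 ≈ 0.127251
a = 14.333333 - 0.127251 * 13.166667 = 10544/833 ≈ 12.657863

12.6579


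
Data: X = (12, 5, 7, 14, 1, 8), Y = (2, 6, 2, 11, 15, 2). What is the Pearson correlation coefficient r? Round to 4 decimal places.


r = sum((xi-xbar)(yi-ybar)) / sqrt(sum((xi-xbar)^2) * sum((yi-ybar)^2))
n = 6, xbar = 47/6 ≈ 7.833333, ybar = 38/6 = 19/3 ≈ 6.333333
Sxy = sum((xi-xbar)(yi-ybar)) = -134/3 ≈ -44.666667
Sxx = sum((xi-xbar)^2) = 665/6 ≈ 110.833333
Syy = sum((yi-ybar)^2) = 460/3 ≈ 153.333333
sqrt(Sxx*Syy) ≈ 130.362742
r = Sxy / sqrt(Sxx*Syy) = -44.666667 / 130.362742 ≈ -0.342634

-0.3426


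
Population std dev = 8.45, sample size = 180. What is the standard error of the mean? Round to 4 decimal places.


SE = sigma / sqrt(n)
sqrt(180) ≈ 13.416408
SE = 8.45 / 13.416408 ≈ 0.629826

0.6298


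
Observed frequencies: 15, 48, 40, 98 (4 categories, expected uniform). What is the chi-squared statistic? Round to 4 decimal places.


chi2 = sum((O-E)^2/E), E = total/4
total = 201, E = 201/4 = 50.25
(15 - 50.25)^2 / 50.25 = 1242.5625 / 50.25 = 6627/268 ≈ 24.727612
(48 - 50.25)^2 / 50.25 = 5.0625 / 50.25 = 27/268 ≈ 0.100746
(40 - 50.25)^2 / 50.25 = 105.0625 / 50.25 = 1681/804 ≈ 2.090796
(98 - 50.25)^2 / 50.25 = 2280.0625 / 50.25 = 36481/804 ≈ 45.374378
chi2 = 14531/201 ≈ 72.293532

72.2935


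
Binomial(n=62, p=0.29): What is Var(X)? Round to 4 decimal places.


Var = n*p*(1-p) = 62 * 0.29 * 0.71 = 12.7658

12.7658


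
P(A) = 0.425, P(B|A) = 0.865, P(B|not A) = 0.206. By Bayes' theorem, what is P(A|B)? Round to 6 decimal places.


P(A|B) = P(B|A)*P(A) / P(B), P(B) = P(B|A)*P(A) + P(B|not A)*P(not A)
P(B|A)*P(A) = 0.865 * 0.425 = 0.367625
P(B|not A)*P(not A) = 0.206 * 0.575 = 0.11845
P(B) = 0.367625 + 0.11845 = 0.486075
P(A|B) = 0.367625 / 0.486075 ≈ 0.75631333

0.756313


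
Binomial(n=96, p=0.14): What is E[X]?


E[X] = n*p = 96 * 0.14 = 13.44

13.44


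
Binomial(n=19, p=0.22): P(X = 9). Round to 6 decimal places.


P = C(n,k) * p^k * (1-p)^(n-k)
C(19,9) = 92378
p^k = 0.22^9 ≈ 0.000001207269
(1-p)^(n-k) = 0.78^10 ≈ 0.08335776
P = 92378 * 0.000001207269 * 0.08335776 ≈ 0.009296

0.009296


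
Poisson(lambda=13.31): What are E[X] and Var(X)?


E[X] = Var(X) = lambda = 13.31

13.31, 13.31


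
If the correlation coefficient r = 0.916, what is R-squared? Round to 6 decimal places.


R^2 = r^2 = (0.916)^2 = 0.839056

0.839056


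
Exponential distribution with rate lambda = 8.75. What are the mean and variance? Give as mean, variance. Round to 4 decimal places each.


mean = 1/lam, var = 1/lam^2
mean = 1 / 8.75 = 4/35 ≈ 0.114286
lam^2 = 8.75^2 = 76.5625
var = 1 / 76.5625 = 16/1225 ≈ 0.013061

0.1143, 0.0131


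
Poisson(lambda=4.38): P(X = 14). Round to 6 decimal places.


P = e^(-lam) * lam^k / k!
e^(-4.38) ≈ 0.01252536
lam^k = 4.38^14 ≈ 956395550.730933
k! = 14! = 87178291200
P = 0.01252536 * 956395550.730933 / 87178291200 ≈ 0.000137

0.000137


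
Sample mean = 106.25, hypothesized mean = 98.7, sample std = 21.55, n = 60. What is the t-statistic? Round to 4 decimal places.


t = (xbar - mu0) / (s/sqrt(n))
xbar - mu0 = 106.25 - 98.7 = 7.55
sqrt(60) ≈ 7.74596669
s/sqrt(n) = 21.55 / 7.74596669 ≈ 2.78209304
t = 7.55 / 2.78209304 ≈ 2.713784

2.7138


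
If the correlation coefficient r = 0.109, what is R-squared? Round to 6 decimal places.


R^2 = r^2 = (0.109)^2 = 0.011881

0.011881


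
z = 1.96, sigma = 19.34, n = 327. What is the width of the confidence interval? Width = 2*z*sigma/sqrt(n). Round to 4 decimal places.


width = 2*z*sigma/sqrt(n)
2*z*sigma = 2 * 1.96 * 19.34 = 75.8128
sqrt(327) ≈ 18.083141
width = 75.8128 / 18.083141 ≈ 4.192457

4.1925


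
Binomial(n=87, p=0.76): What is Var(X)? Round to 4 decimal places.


Var = n*p*(1-p) = 87 * 0.76 * 0.24 = 15.8688

15.8688


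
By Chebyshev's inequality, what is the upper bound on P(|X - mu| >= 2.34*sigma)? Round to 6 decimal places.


P <= 1/k^2
k^2 = 2.34^2 = 5.4756
1/k^2 = 1 / 5.4756 ≈ 0.18262839

0.182628


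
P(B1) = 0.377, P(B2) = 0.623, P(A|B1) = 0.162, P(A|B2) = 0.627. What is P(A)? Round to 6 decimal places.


P(A) = P(A|B1)*P(B1) + P(A|B2)*P(B2)
P(A|B1)*P(B1) = 0.162 * 0.377 = 0.061074
P(A|B2)*P(B2) = 0.627 * 0.623 = 0.390621
P(A) = 0.061074 + 0.390621 = 0.451695

0.451695


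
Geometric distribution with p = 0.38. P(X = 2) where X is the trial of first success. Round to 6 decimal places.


P = (1-p)^(k-1) * p
(1-p)^(k-1) = 0.62^1 = 0.62
P = 0.62 * 0.38 = 0.2356

0.235600


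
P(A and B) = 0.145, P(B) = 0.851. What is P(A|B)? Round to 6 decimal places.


P(A|B) = P(A and B) / P(B) = 0.145 / 0.851 = 145/851 ≈ 0.17038778

0.170388


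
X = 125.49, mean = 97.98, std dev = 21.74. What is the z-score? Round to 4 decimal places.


z = (X - mu) / sigma
X - mu = 125.49 - 97.98 = 27.51
z = 27.51 / 21.74 = 2751/2174 ≈ 1.265409

1.2654


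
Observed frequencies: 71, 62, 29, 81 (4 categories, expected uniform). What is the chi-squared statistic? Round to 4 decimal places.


chi2 = sum((O-E)^2/E), E = total/4
total = 243, E = 243/4 = 60.75
(71 - 60.75)^2 / 60.75 = 105.0625 / 60.75 = 1681/972 ≈ 1.729424
(62 - 60.75)^2 / 60.75 = 1.5625 / 60.75 = 25/972 ≈ 0.025720
(29 - 60.75)^2 / 60.75 = 1008.0625 / 60.75 = 16129/972 ≈ 16.593621
(81 - 60.75)^2 / 60.75 = 410.0625 / 60.75 = 6.75
chi2 = 2033/81 ≈ 25.098765

25.0988


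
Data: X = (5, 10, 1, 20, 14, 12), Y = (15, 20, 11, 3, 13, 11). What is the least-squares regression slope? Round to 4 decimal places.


b = sum((xi-xbar)(yi-ybar)) / sum((xi-xbar)^2)
n = 6, xbar = 62/6 = 31/3 ≈ 10.333333, ybar = 73/6 ≈ 12.166667
Sxy = sum((xi-xbar)(yi-ybar)) = -283/3 ≈ -94.333333
Sxx = sum((xi-xbar)^2) = 676/3 ≈ 225.333333
b = Sxy / Sxx = -283/676 ≈ -0.418639

-0.4186


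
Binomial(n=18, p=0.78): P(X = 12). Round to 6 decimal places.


P = C(n,k) * p^k * (1-p)^(n-k)
C(18,12) = 18564
p^k = 0.78^12 ≈ 0.05071486
(1-p)^(n-k) = 0.22^6 ≈ 0.0001133799
P = 18564 * 0.05071486 * 0.0001133799 ≈ 0.106744

0.106744


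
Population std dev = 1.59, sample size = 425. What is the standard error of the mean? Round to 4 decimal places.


SE = sigma / sqrt(n)
sqrt(425) ≈ 20.615528
SE = 1.59 / 20.615528 ≈ 0.077126

0.0771


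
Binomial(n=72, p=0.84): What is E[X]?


E[X] = n*p = 72 * 0.84 = 60.48

60.48


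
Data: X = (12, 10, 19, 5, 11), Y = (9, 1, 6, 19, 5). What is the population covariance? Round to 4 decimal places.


Cov = (1/n)*sum((xi-xbar)(yi-ybar))
n = 5, xbar = 57/5 = 11.4, ybar = 40/5 = 8
sum((xi-xbar)(yi-ybar)) = -74
Cov = -74 / 5 = -14.8

-14.8000


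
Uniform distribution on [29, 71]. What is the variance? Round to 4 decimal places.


Var = (b-a)^2 / 12
(b-a)^2 = (71 - 29)^2 = 1764
Var = 1764/12 = 147

147.0000


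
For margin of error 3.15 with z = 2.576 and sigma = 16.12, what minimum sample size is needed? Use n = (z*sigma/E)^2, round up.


z*sigma/E = 2.576 * 16.12 / 3.15 = 74152/5625 ≈ 13.182578
(z*sigma/E)^2 ≈ 173.780357
round up: n = 174

174


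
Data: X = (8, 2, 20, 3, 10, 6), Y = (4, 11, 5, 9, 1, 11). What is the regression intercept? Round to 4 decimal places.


a = ybar - b*xbar, where b = sum((xi-xbar)(yi-ybar)) / sum((xi-xbar)^2)
n = 6, xbar = 49/6 ≈ 8.166667, ybar = 41/6 ≈ 6.833333
Sxy = sum((xi-xbar)(yi-ybar)) = -467/6 ≈ -77.833333
Sxx = sum((xi-xbar)^2) = 1277/6 ≈ 212.833333
b = Sxy / Sxx = -467/1277 ≈ -0.365701
a = 6.833333 - (-0.365701) * 8.166667 = 12540/1277 ≈ 9.819890

9.8199


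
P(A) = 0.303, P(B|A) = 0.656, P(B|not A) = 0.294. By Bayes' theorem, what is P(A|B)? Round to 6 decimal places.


P(A|B) = P(B|A)*P(A) / P(B), P(B) = P(B|A)*P(A) + P(B|not A)*P(not A)
P(B|A)*P(A) = 0.656 * 0.303 = 0.198768
P(B|not A)*P(not A) = 0.294 * 0.697 = 0.204918
P(B) = 0.198768 + 0.204918 = 0.403686
P(A|B) = 0.198768 / 0.403686 = 808/1641 ≈ 0.49238269

0.492383


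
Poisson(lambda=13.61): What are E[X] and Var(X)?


E[X] = Var(X) = lambda = 13.61

13.61, 13.61


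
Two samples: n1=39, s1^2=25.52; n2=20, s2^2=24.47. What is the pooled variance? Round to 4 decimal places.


sp^2 = ((n1-1)*s1^2 + (n2-1)*s2^2)/(n1+n2-2)
(n1-1)*s1^2 = 38 * 25.52 = 969.76
(n2-1)*s2^2 = 19 * 24.47 = 464.93
numerator = 969.76 + 464.93 = 1434.69
n1+n2-2 = 57
sp^2 = 1434.69 / 57 = 25.17

25.1700


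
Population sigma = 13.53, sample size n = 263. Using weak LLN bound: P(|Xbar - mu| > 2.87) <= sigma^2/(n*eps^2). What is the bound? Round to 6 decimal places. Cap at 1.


bound = min(1, sigma^2/(n*eps^2))
sigma^2 = 13.53^2 = 183.0609
n*eps^2 = 263 * 2.87^2 = 263 * 8.2369 = 2166.3047
sigma^2/(n*eps^2) = 183.0609 / 2166.3047 ≈ 0.08450376

0.084504


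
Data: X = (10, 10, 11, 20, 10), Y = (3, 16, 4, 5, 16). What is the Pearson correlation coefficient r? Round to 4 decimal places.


r = sum((xi-xbar)(yi-ybar)) / sqrt(sum((xi-xbar)^2) * sum((yi-ybar)^2))
n = 5, xbar = 61/5 = 12.2, ybar = 44/5 = 8.8
Sxy = sum((xi-xbar)(yi-ybar)) = -42.8
Sxx = sum((xi-xbar)^2) = 76.8
Syy = sum((yi-ybar)^2) = 174.8
sqrt(Sxx*Syy) ≈ 115.864749
r = Sxy / sqrt(Sxx*Syy) = -42.8 / 115.864749 ≈ -0.369396

-0.3694


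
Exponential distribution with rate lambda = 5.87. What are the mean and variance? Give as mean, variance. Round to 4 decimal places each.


mean = 1/lam, var = 1/lam^2
mean = 1 / 5.87 = 100/587 ≈ 0.170358
lam^2 = 5.87^2 = 34.4569
var = 1 / 34.4569 ≈ 0.029022

0.1704, 0.0290


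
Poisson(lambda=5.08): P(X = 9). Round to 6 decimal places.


P = e^(-lam) * lam^k / k!
e^(-5.08) ≈ 0.006219909
lam^k = 5.08^9 ≈ 2253063.388819
k! = 9! = 362880
P = 0.006219909 * 2253063.388819 / 362880 ≈ 0.038618

0.038618


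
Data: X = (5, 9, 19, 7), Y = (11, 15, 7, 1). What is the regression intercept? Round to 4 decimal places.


a = ybar - b*xbar, where b = sum((xi-xbar)(yi-ybar)) / sum((xi-xbar)^2)
n = 4, xbar = 40/4 = 10, ybar = 34/4 = 8.5
Sxy = sum((xi-xbar)(yi-ybar)) = -10
Sxx = sum((xi-xbar)^2) = 116
b = Sxy / Sxx = -5/58 ≈ -0.086207
a = 8.5 - (-0.086207) * 10 = 543/58 ≈ 9.362069

9.3621


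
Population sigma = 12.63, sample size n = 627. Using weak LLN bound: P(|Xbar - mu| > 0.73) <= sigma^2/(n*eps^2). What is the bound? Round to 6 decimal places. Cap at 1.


bound = min(1, sigma^2/(n*eps^2))
sigma^2 = 12.63^2 = 159.5169
n*eps^2 = 627 * 0.73^2 = 627 * 0.5329 = 334.1283
sigma^2/(n*eps^2) = 159.5169 / 334.1283 ≈ 0.47741212

0.477412


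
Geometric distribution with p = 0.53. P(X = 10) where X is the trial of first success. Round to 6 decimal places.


P = (1-p)^(k-1) * p
(1-p)^(k-1) = 0.47^9 ≈ 0.001119130
P = 0.001119130 * 0.53 ≈ 0.0005931392

0.000593


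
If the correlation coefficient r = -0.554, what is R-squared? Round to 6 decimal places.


R^2 = r^2 = (-0.554)^2 = 0.306916

0.306916


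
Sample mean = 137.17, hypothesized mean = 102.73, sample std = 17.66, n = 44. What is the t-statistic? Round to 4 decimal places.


t = (xbar - mu0) / (s/sqrt(n))
xbar - mu0 = 137.17 - 102.73 = 34.44
sqrt(44) ≈ 6.63324958
s/sqrt(n) = 17.66 / 6.63324958 ≈ 2.66234517
t = 34.44 / 2.66234517 ≈ 12.935964

12.9360


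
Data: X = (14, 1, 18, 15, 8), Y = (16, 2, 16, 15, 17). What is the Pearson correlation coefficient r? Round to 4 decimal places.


r = sum((xi-xbar)(yi-ybar)) / sqrt(sum((xi-xbar)^2) * sum((yi-ybar)^2))
n = 5, xbar = 56/5 = 11.2, ybar = 66/5 = 13.2
Sxy = sum((xi-xbar)(yi-ybar)) = 135.8
Sxx = sum((xi-xbar)^2) = 182.8
Syy = sum((yi-ybar)^2) = 158.8
sqrt(Sxx*Syy) ≈ 170.377933
r = Sxy / sqrt(Sxx*Syy) = 135.8 / 170.377933 ≈ 0.797052

0.7971


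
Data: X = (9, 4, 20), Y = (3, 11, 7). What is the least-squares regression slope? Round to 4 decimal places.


b = sum((xi-xbar)(yi-ybar)) / sum((xi-xbar)^2)
n = 3, xbar = 33/3 = 11, ybar = 21/3 = 7
Sxy = sum((xi-xbar)(yi-ybar)) = -20
Sxx = sum((xi-xbar)^2) = 134
b = Sxy / Sxx = -10/67 ≈ -0.149254

-0.1493


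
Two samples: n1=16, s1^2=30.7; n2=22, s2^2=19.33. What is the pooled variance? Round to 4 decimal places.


sp^2 = ((n1-1)*s1^2 + (n2-1)*s2^2)/(n1+n2-2)
(n1-1)*s1^2 = 15 * 30.7 = 460.5
(n2-1)*s2^2 = 21 * 19.33 = 405.93
numerator = 460.5 + 405.93 = 866.43
n1+n2-2 = 36
sp^2 = 866.43 / 36 = 24.0675

24.0675


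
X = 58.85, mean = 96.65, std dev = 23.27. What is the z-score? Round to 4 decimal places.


z = (X - mu) / sigma
X - mu = 58.85 - 96.65 = -37.8
z = -37.8 / 23.27 = -3780/2327 ≈ -1.624409

-1.6244


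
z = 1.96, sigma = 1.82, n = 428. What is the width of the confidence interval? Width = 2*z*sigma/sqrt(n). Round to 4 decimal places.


width = 2*z*sigma/sqrt(n)
2*z*sigma = 2 * 1.96 * 1.82 = 7.1344
sqrt(428) ≈ 20.688161
width = 7.1344 / 20.688161 ≈ 0.344854

0.3449


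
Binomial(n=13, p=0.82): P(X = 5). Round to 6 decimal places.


P = C(n,k) * p^k * (1-p)^(n-k)
C(13,5) = 1287
p^k = 0.82^5 ≈ 0.3707398
(1-p)^(n-k) = 0.18^8 ≈ 0.000001101996
P = 1287 * 0.3707398 * 0.000001101996 ≈ 0.000526

0.000526


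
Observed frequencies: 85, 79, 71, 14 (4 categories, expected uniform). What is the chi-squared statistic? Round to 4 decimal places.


chi2 = sum((O-E)^2/E), E = total/4
total = 249, E = 249/4 = 62.25
(85 - 62.25)^2 / 62.25 = 517.5625 / 62.25 = 8281/996 ≈ 8.314257
(79 - 62.25)^2 / 62.25 = 280.5625 / 62.25 = 4489/996 ≈ 4.507028
(71 - 62.25)^2 / 62.25 = 76.5625 / 62.25 = 1225/996 ≈ 1.229920
(14 - 62.25)^2 / 62.25 = 2328.0625 / 62.25 = 37249/996 ≈ 37.398594
chi2 = 12811/249 ≈ 51.449799

51.4498


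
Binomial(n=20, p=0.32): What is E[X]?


E[X] = n*p = 20 * 0.32 = 6.4

6.4


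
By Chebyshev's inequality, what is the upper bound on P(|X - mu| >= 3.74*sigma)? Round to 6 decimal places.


P <= 1/k^2
k^2 = 3.74^2 = 13.9876
1/k^2 = 1 / 13.9876 ≈ 0.07149189

0.071492


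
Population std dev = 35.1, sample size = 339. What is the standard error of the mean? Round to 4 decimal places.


SE = sigma / sqrt(n)
sqrt(339) ≈ 18.411953
SE = 35.1 / 18.411953 ≈ 1.906370

1.9064


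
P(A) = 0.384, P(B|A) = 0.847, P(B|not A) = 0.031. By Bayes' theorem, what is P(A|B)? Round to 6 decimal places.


P(A|B) = P(B|A)*P(A) / P(B), P(B) = P(B|A)*P(A) + P(B|not A)*P(not A)
P(B|A)*P(A) = 0.847 * 0.384 = 0.325248
P(B|not A)*P(not A) = 0.031 * 0.616 = 0.019096
P(B) = 0.325248 + 0.019096 = 0.344344
P(A|B) = 0.325248 / 0.344344 = 528/559 ≈ 0.94454383

0.944544


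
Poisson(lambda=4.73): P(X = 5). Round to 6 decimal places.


P = e^(-lam) * lam^k / k!
e^(-4.73) ≈ 0.008826471
lam^k = 4.73^5 ≈ 2367.585675
k! = 5! = 120
P = 0.008826471 * 2367.585675 / 120 ≈ 0.174145

0.174145


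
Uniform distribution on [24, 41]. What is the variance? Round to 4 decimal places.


Var = (b-a)^2 / 12
(b-a)^2 = (41 - 24)^2 = 289
Var = 289/12 ≈ 24.083333

24.0833


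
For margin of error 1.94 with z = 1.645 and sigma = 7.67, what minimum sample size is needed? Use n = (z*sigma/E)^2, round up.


z*sigma/E = 1.645 * 7.67 / 1.94 ≈ 6.503686
(z*sigma/E)^2 ≈ 42.297926
round up: n = 43

43


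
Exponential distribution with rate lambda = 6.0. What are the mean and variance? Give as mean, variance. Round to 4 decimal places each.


mean = 1/lam, var = 1/lam^2
mean = 1 / 6.0 = 1/6 ≈ 0.166667
lam^2 = 6.0^2 = 36
var = 1 / 36 = 1/36 ≈ 0.027778

0.1667, 0.0278


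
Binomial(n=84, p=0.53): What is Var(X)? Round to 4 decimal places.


Var = n*p*(1-p) = 84 * 0.53 * 0.47 = 20.9244

20.9244


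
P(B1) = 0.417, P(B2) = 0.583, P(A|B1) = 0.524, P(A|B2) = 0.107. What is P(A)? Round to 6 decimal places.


P(A) = P(A|B1)*P(B1) + P(A|B2)*P(B2)
P(A|B1)*P(B1) = 0.524 * 0.417 = 0.218508
P(A|B2)*P(B2) = 0.107 * 0.583 = 0.062381
P(A) = 0.218508 + 0.062381 = 0.280889

0.280889


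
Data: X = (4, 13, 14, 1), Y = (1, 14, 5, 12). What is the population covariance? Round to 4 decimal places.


Cov = (1/n)*sum((xi-xbar)(yi-ybar))
n = 4, xbar = 32/4 = 8, ybar = 32/4 = 8
sum((xi-xbar)(yi-ybar)) = 12
Cov = 12 / 4 = 3

3.0000
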